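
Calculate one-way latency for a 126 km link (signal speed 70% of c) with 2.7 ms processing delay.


Speed = 0.7 * 3e5 km/s = 210000 km/s
Propagation delay = 126 / 210000 = 0.0006 s = 0.6 ms
Processing delay = 2.7 ms
Total one-way latency = 3.3 ms


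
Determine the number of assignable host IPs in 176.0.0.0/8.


Host bits = 32 - 8 = 24
Total addresses = 2^24 = 16777216
Usable = total - 2 (network and broadcast)
Usable hosts: 16777214


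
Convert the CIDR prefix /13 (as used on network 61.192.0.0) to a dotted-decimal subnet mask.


/13 means 13 network bits, 19 host bits
Binary: 11111111111110000000000000000000
Mask: 255.248.0.0


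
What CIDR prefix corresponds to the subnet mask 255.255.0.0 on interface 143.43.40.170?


Binary: 11111111.11111111.00000000.00000000
Count leading 1s
Prefix: /16


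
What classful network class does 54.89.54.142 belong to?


First octet: 54
Binary: 00110110
0xxxxxxx -> Class A (1-126)
Class A, default mask 255.0.0.0 (/8)


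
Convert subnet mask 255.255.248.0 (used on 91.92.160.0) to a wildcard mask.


Subnet mask: 255.255.248.0
Wildcard = 255.255.255.255 - subnet mask
255 - 255 = 0
255 - 255 = 0
255 - 248 = 7
255 - 0 = 255
Wildcard: 0.0.7.255


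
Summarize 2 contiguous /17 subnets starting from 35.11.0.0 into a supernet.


Original prefix: /17
Number of subnets: 2 = 2^1
New prefix = 17 - 1 = 16
Supernet: 35.11.0.0/16


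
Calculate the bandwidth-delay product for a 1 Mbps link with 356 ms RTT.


BDP = bandwidth * RTT
= 1 Mbps * 356 ms
= 1 * 1e6 * 356 / 1000 bits
= 356000 bits
= 44500 bytes
= 43.457 KB
BDP = 356000 bits (44500 bytes)


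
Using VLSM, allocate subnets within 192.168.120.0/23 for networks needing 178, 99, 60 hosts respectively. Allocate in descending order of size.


178 hosts -> /24 (254 usable): 192.168.120.0/24
99 hosts -> /25 (126 usable): 192.168.121.0/25
60 hosts -> /26 (62 usable): 192.168.121.128/26
Allocation: 192.168.120.0/24 (178 hosts, 254 usable); 192.168.121.0/25 (99 hosts, 126 usable); 192.168.121.128/26 (60 hosts, 62 usable)


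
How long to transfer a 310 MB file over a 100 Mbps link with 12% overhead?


Effective throughput = 100 * (1 - 12/100) = 88 Mbps
File size in Mb = 310 * 8 = 2480 Mb
Time = 2480 / 88
Time = 28.1818 seconds


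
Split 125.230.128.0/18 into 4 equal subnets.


New prefix = 18 + 2 = 20
Each subnet has 4096 addresses
  125.230.128.0/20
  125.230.144.0/20
  125.230.160.0/20
  125.230.176.0/20
Subnets: 125.230.128.0/20, 125.230.144.0/20, 125.230.160.0/20, 125.230.176.0/20


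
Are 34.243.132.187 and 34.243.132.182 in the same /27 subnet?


Mask: 255.255.255.224
34.243.132.187 AND mask = 34.243.132.160
34.243.132.182 AND mask = 34.243.132.160
Yes, same subnet (34.243.132.160)


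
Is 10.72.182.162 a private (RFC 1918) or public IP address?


RFC 1918 private ranges:
  10.0.0.0/8 (10.0.0.0 - 10.255.255.255)
  172.16.0.0/12 (172.16.0.0 - 172.31.255.255)
  192.168.0.0/16 (192.168.0.0 - 192.168.255.255)
Private (in 10.0.0.0/8)


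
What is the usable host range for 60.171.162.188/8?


Network: 60.0.0.0
Broadcast: 60.255.255.255
First usable = network + 1
Last usable = broadcast - 1
Range: 60.0.0.1 to 60.255.255.254


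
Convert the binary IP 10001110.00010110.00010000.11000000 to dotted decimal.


10001110 = 142
00010110 = 22
00010000 = 16
11000000 = 192
IP: 142.22.16.192


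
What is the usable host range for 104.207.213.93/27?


Network: 104.207.213.64
Broadcast: 104.207.213.95
First usable = network + 1
Last usable = broadcast - 1
Range: 104.207.213.65 to 104.207.213.94


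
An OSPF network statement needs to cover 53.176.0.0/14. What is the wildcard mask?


Subnet mask: 255.252.0.0
Wildcard = 255.255.255.255 - subnet mask
255 - 255 = 0
255 - 252 = 3
255 - 0 = 255
255 - 0 = 255
Wildcard: 0.3.255.255


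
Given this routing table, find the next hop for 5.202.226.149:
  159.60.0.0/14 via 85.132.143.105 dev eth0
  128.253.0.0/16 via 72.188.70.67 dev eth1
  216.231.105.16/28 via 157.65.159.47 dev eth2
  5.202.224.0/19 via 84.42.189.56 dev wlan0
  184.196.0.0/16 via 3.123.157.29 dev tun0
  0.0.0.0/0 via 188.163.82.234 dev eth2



Longest prefix match for 5.202.226.149:
  /14 159.60.0.0: no
  /16 128.253.0.0: no
  /28 216.231.105.16: no
  /19 5.202.224.0: MATCH
  /16 184.196.0.0: no
  /0 0.0.0.0: MATCH
Selected: next-hop 84.42.189.56 via wlan0 (matched /19)


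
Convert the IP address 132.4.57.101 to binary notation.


132 = 10000100
4 = 00000100
57 = 00111001
101 = 01100101
Binary: 10000100.00000100.00111001.01100101


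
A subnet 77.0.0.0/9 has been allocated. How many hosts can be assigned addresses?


Host bits = 32 - 9 = 23
Total addresses = 2^23 = 8388608
Usable = total - 2 (network and broadcast)
Usable hosts: 8388606


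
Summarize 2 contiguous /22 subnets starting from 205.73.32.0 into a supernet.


Original prefix: /22
Number of subnets: 2 = 2^1
New prefix = 22 - 1 = 21
Supernet: 205.73.32.0/21


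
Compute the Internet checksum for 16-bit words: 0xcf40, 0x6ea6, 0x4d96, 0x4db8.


Sum all words (with carry folding):
+ 0xcf40 = 0xcf40
+ 0x6ea6 = 0x3de7
+ 0x4d96 = 0x8b7d
+ 0x4db8 = 0xd935
One's complement: ~0xd935
Checksum = 0x26ca


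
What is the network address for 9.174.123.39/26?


IP:   00001001.10101110.01111011.00100111
Mask: 11111111.11111111.11111111.11000000
AND operation:
Net:  00001001.10101110.01111011.00000000
Network: 9.174.123.0/26


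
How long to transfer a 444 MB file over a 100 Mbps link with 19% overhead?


Effective throughput = 100 * (1 - 19/100) = 81 Mbps
File size in Mb = 444 * 8 = 3552 Mb
Time = 3552 / 81
Time = 43.8519 seconds


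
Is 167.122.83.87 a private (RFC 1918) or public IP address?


RFC 1918 private ranges:
  10.0.0.0/8 (10.0.0.0 - 10.255.255.255)
  172.16.0.0/12 (172.16.0.0 - 172.31.255.255)
  192.168.0.0/16 (192.168.0.0 - 192.168.255.255)
Public (not in any RFC 1918 range)


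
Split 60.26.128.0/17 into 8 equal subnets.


New prefix = 17 + 3 = 20
Each subnet has 4096 addresses
  60.26.128.0/20
  60.26.144.0/20
  60.26.160.0/20
  60.26.176.0/20
  60.26.192.0/20
  60.26.208.0/20
  60.26.224.0/20
  60.26.240.0/20
Subnets: 60.26.128.0/20, 60.26.144.0/20, 60.26.160.0/20, 60.26.176.0/20, 60.26.192.0/20, 60.26.208.0/20, 60.26.224.0/20, 60.26.240.0/20


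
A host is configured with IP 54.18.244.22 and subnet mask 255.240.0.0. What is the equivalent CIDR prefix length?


Binary: 11111111.11110000.00000000.00000000
Count leading 1s
Prefix: /12


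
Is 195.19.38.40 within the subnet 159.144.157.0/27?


Subnet network: 159.144.157.0
Test IP AND mask: 195.19.38.32
No, 195.19.38.40 is not in 159.144.157.0/27


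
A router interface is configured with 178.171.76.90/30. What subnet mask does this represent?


/30 means 30 network bits, 2 host bits
Binary: 11111111111111111111111111111100
Mask: 255.255.255.252


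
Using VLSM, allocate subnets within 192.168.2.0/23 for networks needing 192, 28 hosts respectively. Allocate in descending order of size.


192 hosts -> /24 (254 usable): 192.168.2.0/24
28 hosts -> /27 (30 usable): 192.168.3.0/27
Allocation: 192.168.2.0/24 (192 hosts, 254 usable); 192.168.3.0/27 (28 hosts, 30 usable)


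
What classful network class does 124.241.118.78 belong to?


First octet: 124
Binary: 01111100
0xxxxxxx -> Class A (1-126)
Class A, default mask 255.0.0.0 (/8)


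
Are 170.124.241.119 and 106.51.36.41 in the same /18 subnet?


Mask: 255.255.192.0
170.124.241.119 AND mask = 170.124.192.0
106.51.36.41 AND mask = 106.51.0.0
No, different subnets (170.124.192.0 vs 106.51.0.0)


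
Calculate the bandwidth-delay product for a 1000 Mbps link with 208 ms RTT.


BDP = bandwidth * RTT
= 1000 Mbps * 208 ms
= 1000 * 1e6 * 208 / 1000 bits
= 208000000 bits
= 26000000 bytes
= 25390.625 KB
BDP = 208000000 bits (26000000 bytes)


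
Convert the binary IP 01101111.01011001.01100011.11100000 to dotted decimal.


01101111 = 111
01011001 = 89
01100011 = 99
11100000 = 224
IP: 111.89.99.224


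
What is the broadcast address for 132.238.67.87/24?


Network: 132.238.67.0/24
Host bits = 8
Set all host bits to 1:
Broadcast: 132.238.67.255


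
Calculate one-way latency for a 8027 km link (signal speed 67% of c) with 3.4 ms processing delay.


Speed = 0.67 * 3e5 km/s = 201000 km/s
Propagation delay = 8027 / 201000 = 0.0399 s = 39.9353 ms
Processing delay = 3.4 ms
Total one-way latency = 43.3353 ms


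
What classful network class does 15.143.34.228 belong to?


First octet: 15
Binary: 00001111
0xxxxxxx -> Class A (1-126)
Class A, default mask 255.0.0.0 (/8)


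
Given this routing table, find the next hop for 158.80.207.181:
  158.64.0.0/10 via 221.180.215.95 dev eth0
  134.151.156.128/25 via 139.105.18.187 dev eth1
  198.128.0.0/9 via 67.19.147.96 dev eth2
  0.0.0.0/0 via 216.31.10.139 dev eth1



Longest prefix match for 158.80.207.181:
  /10 158.64.0.0: MATCH
  /25 134.151.156.128: no
  /9 198.128.0.0: no
  /0 0.0.0.0: MATCH
Selected: next-hop 221.180.215.95 via eth0 (matched /10)


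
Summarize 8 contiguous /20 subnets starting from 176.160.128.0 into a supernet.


Original prefix: /20
Number of subnets: 8 = 2^3
New prefix = 20 - 3 = 17
Supernet: 176.160.128.0/17


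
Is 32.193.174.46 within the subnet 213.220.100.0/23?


Subnet network: 213.220.100.0
Test IP AND mask: 32.193.174.0
No, 32.193.174.46 is not in 213.220.100.0/23


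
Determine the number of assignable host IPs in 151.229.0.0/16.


Host bits = 32 - 16 = 16
Total addresses = 2^16 = 65536
Usable = total - 2 (network and broadcast)
Usable hosts: 65534


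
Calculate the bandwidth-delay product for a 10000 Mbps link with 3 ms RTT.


BDP = bandwidth * RTT
= 10000 Mbps * 3 ms
= 10000 * 1e6 * 3 / 1000 bits
= 30000000 bits
= 3750000 bytes
= 3662.1094 KB
BDP = 30000000 bits (3750000 bytes)


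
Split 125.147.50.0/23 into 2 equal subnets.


New prefix = 23 + 1 = 24
Each subnet has 256 addresses
  125.147.50.0/24
  125.147.51.0/24
Subnets: 125.147.50.0/24, 125.147.51.0/24


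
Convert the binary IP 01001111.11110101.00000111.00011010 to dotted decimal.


01001111 = 79
11110101 = 245
00000111 = 7
00011010 = 26
IP: 79.245.7.26


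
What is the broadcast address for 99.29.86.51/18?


Network: 99.29.64.0/18
Host bits = 14
Set all host bits to 1:
Broadcast: 99.29.127.255


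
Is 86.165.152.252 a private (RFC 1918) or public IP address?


RFC 1918 private ranges:
  10.0.0.0/8 (10.0.0.0 - 10.255.255.255)
  172.16.0.0/12 (172.16.0.0 - 172.31.255.255)
  192.168.0.0/16 (192.168.0.0 - 192.168.255.255)
Public (not in any RFC 1918 range)


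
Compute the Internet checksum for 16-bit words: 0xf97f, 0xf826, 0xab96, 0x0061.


Sum all words (with carry folding):
+ 0xf97f = 0xf97f
+ 0xf826 = 0xf1a6
+ 0xab96 = 0x9d3d
+ 0x0061 = 0x9d9e
One's complement: ~0x9d9e
Checksum = 0x6261


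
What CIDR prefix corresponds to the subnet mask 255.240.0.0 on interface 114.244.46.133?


Binary: 11111111.11110000.00000000.00000000
Count leading 1s
Prefix: /12


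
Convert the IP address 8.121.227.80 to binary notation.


8 = 00001000
121 = 01111001
227 = 11100011
80 = 01010000
Binary: 00001000.01111001.11100011.01010000


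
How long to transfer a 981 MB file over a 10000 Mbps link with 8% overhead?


Effective throughput = 10000 * (1 - 8/100) = 9200 Mbps
File size in Mb = 981 * 8 = 7848 Mb
Time = 7848 / 9200
Time = 0.853 seconds


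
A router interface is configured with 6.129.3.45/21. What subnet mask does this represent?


/21 means 21 network bits, 11 host bits
Binary: 11111111111111111111100000000000
Mask: 255.255.248.0


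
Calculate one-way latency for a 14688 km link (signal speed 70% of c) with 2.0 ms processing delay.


Speed = 0.7 * 3e5 km/s = 210000 km/s
Propagation delay = 14688 / 210000 = 0.0699 s = 69.9429 ms
Processing delay = 2.0 ms
Total one-way latency = 71.9429 ms


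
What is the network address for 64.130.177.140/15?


IP:   01000000.10000010.10110001.10001100
Mask: 11111111.11111110.00000000.00000000
AND operation:
Net:  01000000.10000010.00000000.00000000
Network: 64.130.0.0/15


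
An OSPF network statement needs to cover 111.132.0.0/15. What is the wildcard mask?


Subnet mask: 255.254.0.0
Wildcard = 255.255.255.255 - subnet mask
255 - 255 = 0
255 - 254 = 1
255 - 0 = 255
255 - 0 = 255
Wildcard: 0.1.255.255


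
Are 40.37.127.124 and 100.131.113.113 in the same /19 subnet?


Mask: 255.255.224.0
40.37.127.124 AND mask = 40.37.96.0
100.131.113.113 AND mask = 100.131.96.0
No, different subnets (40.37.96.0 vs 100.131.96.0)


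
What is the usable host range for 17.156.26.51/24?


Network: 17.156.26.0
Broadcast: 17.156.26.255
First usable = network + 1
Last usable = broadcast - 1
Range: 17.156.26.1 to 17.156.26.254


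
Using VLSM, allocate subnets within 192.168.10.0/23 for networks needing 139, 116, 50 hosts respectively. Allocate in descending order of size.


139 hosts -> /24 (254 usable): 192.168.10.0/24
116 hosts -> /25 (126 usable): 192.168.11.0/25
50 hosts -> /26 (62 usable): 192.168.11.128/26
Allocation: 192.168.10.0/24 (139 hosts, 254 usable); 192.168.11.0/25 (116 hosts, 126 usable); 192.168.11.128/26 (50 hosts, 62 usable)


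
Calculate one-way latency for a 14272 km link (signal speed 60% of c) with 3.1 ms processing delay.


Speed = 0.6 * 3e5 km/s = 180000 km/s
Propagation delay = 14272 / 180000 = 0.0793 s = 79.2889 ms
Processing delay = 3.1 ms
Total one-way latency = 82.3889 ms


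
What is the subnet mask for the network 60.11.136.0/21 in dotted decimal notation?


/21 means 21 network bits, 11 host bits
Binary: 11111111111111111111100000000000
Mask: 255.255.248.0


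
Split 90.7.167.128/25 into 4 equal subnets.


New prefix = 25 + 2 = 27
Each subnet has 32 addresses
  90.7.167.128/27
  90.7.167.160/27
  90.7.167.192/27
  90.7.167.224/27
Subnets: 90.7.167.128/27, 90.7.167.160/27, 90.7.167.192/27, 90.7.167.224/27


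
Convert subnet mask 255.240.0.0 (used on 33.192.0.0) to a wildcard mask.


Subnet mask: 255.240.0.0
Wildcard = 255.255.255.255 - subnet mask
255 - 255 = 0
255 - 240 = 15
255 - 0 = 255
255 - 0 = 255
Wildcard: 0.15.255.255


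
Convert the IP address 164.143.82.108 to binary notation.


164 = 10100100
143 = 10001111
82 = 01010010
108 = 01101100
Binary: 10100100.10001111.01010010.01101100


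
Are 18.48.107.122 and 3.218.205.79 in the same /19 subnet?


Mask: 255.255.224.0
18.48.107.122 AND mask = 18.48.96.0
3.218.205.79 AND mask = 3.218.192.0
No, different subnets (18.48.96.0 vs 3.218.192.0)


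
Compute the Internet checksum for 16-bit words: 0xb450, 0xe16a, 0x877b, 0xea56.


Sum all words (with carry folding):
+ 0xb450 = 0xb450
+ 0xe16a = 0x95bb
+ 0x877b = 0x1d37
+ 0xea56 = 0x078e
One's complement: ~0x078e
Checksum = 0xf871


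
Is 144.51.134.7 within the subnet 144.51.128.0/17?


Subnet network: 144.51.128.0
Test IP AND mask: 144.51.128.0
Yes, 144.51.134.7 is in 144.51.128.0/17


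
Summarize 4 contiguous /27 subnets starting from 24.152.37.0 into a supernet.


Original prefix: /27
Number of subnets: 4 = 2^2
New prefix = 27 - 2 = 25
Supernet: 24.152.37.0/25


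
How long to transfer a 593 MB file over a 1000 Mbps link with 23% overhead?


Effective throughput = 1000 * (1 - 23/100) = 770 Mbps
File size in Mb = 593 * 8 = 4744 Mb
Time = 4744 / 770
Time = 6.161 seconds


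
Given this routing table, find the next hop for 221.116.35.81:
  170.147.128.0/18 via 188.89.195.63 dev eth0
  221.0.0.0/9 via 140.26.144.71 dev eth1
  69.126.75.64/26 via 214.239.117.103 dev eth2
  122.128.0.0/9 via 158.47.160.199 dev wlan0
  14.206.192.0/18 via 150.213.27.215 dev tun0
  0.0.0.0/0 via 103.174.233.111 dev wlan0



Longest prefix match for 221.116.35.81:
  /18 170.147.128.0: no
  /9 221.0.0.0: MATCH
  /26 69.126.75.64: no
  /9 122.128.0.0: no
  /18 14.206.192.0: no
  /0 0.0.0.0: MATCH
Selected: next-hop 140.26.144.71 via eth1 (matched /9)


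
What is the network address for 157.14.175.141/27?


IP:   10011101.00001110.10101111.10001101
Mask: 11111111.11111111.11111111.11100000
AND operation:
Net:  10011101.00001110.10101111.10000000
Network: 157.14.175.128/27


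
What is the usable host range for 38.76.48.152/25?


Network: 38.76.48.128
Broadcast: 38.76.48.255
First usable = network + 1
Last usable = broadcast - 1
Range: 38.76.48.129 to 38.76.48.254


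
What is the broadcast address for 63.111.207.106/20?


Network: 63.111.192.0/20
Host bits = 12
Set all host bits to 1:
Broadcast: 63.111.207.255


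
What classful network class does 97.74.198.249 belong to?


First octet: 97
Binary: 01100001
0xxxxxxx -> Class A (1-126)
Class A, default mask 255.0.0.0 (/8)


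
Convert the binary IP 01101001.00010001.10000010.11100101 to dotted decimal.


01101001 = 105
00010001 = 17
10000010 = 130
11100101 = 229
IP: 105.17.130.229


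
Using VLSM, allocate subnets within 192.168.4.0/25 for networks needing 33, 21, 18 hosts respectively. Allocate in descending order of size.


33 hosts -> /26 (62 usable): 192.168.4.0/26
21 hosts -> /27 (30 usable): 192.168.4.64/27
18 hosts -> /27 (30 usable): 192.168.4.96/27
Allocation: 192.168.4.0/26 (33 hosts, 62 usable); 192.168.4.64/27 (21 hosts, 30 usable); 192.168.4.96/27 (18 hosts, 30 usable)


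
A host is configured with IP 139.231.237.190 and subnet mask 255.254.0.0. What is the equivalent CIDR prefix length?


Binary: 11111111.11111110.00000000.00000000
Count leading 1s
Prefix: /15


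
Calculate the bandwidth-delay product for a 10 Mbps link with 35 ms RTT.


BDP = bandwidth * RTT
= 10 Mbps * 35 ms
= 10 * 1e6 * 35 / 1000 bits
= 350000 bits
= 43750 bytes
= 42.7246 KB
BDP = 350000 bits (43750 bytes)


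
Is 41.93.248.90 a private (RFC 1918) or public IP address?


RFC 1918 private ranges:
  10.0.0.0/8 (10.0.0.0 - 10.255.255.255)
  172.16.0.0/12 (172.16.0.0 - 172.31.255.255)
  192.168.0.0/16 (192.168.0.0 - 192.168.255.255)
Public (not in any RFC 1918 range)


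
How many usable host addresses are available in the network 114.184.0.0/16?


Host bits = 32 - 16 = 16
Total addresses = 2^16 = 65536
Usable = total - 2 (network and broadcast)
Usable hosts: 65534


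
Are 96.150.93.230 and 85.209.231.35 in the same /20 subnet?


Mask: 255.255.240.0
96.150.93.230 AND mask = 96.150.80.0
85.209.231.35 AND mask = 85.209.224.0
No, different subnets (96.150.80.0 vs 85.209.224.0)


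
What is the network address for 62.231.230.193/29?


IP:   00111110.11100111.11100110.11000001
Mask: 11111111.11111111.11111111.11111000
AND operation:
Net:  00111110.11100111.11100110.11000000
Network: 62.231.230.192/29


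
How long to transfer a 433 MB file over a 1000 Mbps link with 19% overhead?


Effective throughput = 1000 * (1 - 19/100) = 810 Mbps
File size in Mb = 433 * 8 = 3464 Mb
Time = 3464 / 810
Time = 4.2765 seconds


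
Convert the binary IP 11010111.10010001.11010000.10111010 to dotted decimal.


11010111 = 215
10010001 = 145
11010000 = 208
10111010 = 186
IP: 215.145.208.186


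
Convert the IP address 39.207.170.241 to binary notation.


39 = 00100111
207 = 11001111
170 = 10101010
241 = 11110001
Binary: 00100111.11001111.10101010.11110001


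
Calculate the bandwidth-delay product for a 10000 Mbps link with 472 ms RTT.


BDP = bandwidth * RTT
= 10000 Mbps * 472 ms
= 10000 * 1e6 * 472 / 1000 bits
= 4720000000 bits
= 590000000 bytes
= 576171.875 KB
BDP = 4720000000 bits (590000000 bytes)


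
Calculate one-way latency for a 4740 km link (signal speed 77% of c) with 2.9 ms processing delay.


Speed = 0.77 * 3e5 km/s = 231000 km/s
Propagation delay = 4740 / 231000 = 0.0205 s = 20.5195 ms
Processing delay = 2.9 ms
Total one-way latency = 23.4195 ms


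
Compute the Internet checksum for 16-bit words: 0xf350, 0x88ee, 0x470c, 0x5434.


Sum all words (with carry folding):
+ 0xf350 = 0xf350
+ 0x88ee = 0x7c3f
+ 0x470c = 0xc34b
+ 0x5434 = 0x1780
One's complement: ~0x1780
Checksum = 0xe87f


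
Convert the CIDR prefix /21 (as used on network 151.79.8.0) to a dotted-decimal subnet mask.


/21 means 21 network bits, 11 host bits
Binary: 11111111111111111111100000000000
Mask: 255.255.248.0


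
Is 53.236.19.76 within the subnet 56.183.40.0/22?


Subnet network: 56.183.40.0
Test IP AND mask: 53.236.16.0
No, 53.236.19.76 is not in 56.183.40.0/22


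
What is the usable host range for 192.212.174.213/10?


Network: 192.192.0.0
Broadcast: 192.255.255.255
First usable = network + 1
Last usable = broadcast - 1
Range: 192.192.0.1 to 192.255.255.254


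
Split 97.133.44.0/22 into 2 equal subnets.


New prefix = 22 + 1 = 23
Each subnet has 512 addresses
  97.133.44.0/23
  97.133.46.0/23
Subnets: 97.133.44.0/23, 97.133.46.0/23


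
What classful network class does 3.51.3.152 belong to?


First octet: 3
Binary: 00000011
0xxxxxxx -> Class A (1-126)
Class A, default mask 255.0.0.0 (/8)


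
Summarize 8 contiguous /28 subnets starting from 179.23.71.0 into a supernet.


Original prefix: /28
Number of subnets: 8 = 2^3
New prefix = 28 - 3 = 25
Supernet: 179.23.71.0/25


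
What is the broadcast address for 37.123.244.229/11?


Network: 37.96.0.0/11
Host bits = 21
Set all host bits to 1:
Broadcast: 37.127.255.255


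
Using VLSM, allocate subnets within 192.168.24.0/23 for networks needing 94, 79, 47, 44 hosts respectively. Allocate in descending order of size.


94 hosts -> /25 (126 usable): 192.168.24.0/25
79 hosts -> /25 (126 usable): 192.168.24.128/25
47 hosts -> /26 (62 usable): 192.168.25.0/26
44 hosts -> /26 (62 usable): 192.168.25.64/26
Allocation: 192.168.24.0/25 (94 hosts, 126 usable); 192.168.24.128/25 (79 hosts, 126 usable); 192.168.25.0/26 (47 hosts, 62 usable); 192.168.25.64/26 (44 hosts, 62 usable)


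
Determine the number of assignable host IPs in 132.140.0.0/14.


Host bits = 32 - 14 = 18
Total addresses = 2^18 = 262144
Usable = total - 2 (network and broadcast)
Usable hosts: 262142


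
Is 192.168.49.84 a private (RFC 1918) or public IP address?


RFC 1918 private ranges:
  10.0.0.0/8 (10.0.0.0 - 10.255.255.255)
  172.16.0.0/12 (172.16.0.0 - 172.31.255.255)
  192.168.0.0/16 (192.168.0.0 - 192.168.255.255)
Private (in 192.168.0.0/16)


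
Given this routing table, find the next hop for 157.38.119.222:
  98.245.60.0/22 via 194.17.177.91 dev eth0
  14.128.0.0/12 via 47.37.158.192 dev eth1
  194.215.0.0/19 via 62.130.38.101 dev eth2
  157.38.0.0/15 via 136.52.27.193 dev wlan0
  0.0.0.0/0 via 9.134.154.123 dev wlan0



Longest prefix match for 157.38.119.222:
  /22 98.245.60.0: no
  /12 14.128.0.0: no
  /19 194.215.0.0: no
  /15 157.38.0.0: MATCH
  /0 0.0.0.0: MATCH
Selected: next-hop 136.52.27.193 via wlan0 (matched /15)


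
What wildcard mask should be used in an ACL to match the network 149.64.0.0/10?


Subnet mask: 255.192.0.0
Wildcard = 255.255.255.255 - subnet mask
255 - 255 = 0
255 - 192 = 63
255 - 0 = 255
255 - 0 = 255
Wildcard: 0.63.255.255


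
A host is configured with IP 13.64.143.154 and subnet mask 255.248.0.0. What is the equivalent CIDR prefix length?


Binary: 11111111.11111000.00000000.00000000
Count leading 1s
Prefix: /13


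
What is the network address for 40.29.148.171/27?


IP:   00101000.00011101.10010100.10101011
Mask: 11111111.11111111.11111111.11100000
AND operation:
Net:  00101000.00011101.10010100.10100000
Network: 40.29.148.160/27


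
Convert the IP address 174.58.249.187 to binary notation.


174 = 10101110
58 = 00111010
249 = 11111001
187 = 10111011
Binary: 10101110.00111010.11111001.10111011


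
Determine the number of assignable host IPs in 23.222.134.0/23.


Host bits = 32 - 23 = 9
Total addresses = 2^9 = 512
Usable = total - 2 (network and broadcast)
Usable hosts: 510


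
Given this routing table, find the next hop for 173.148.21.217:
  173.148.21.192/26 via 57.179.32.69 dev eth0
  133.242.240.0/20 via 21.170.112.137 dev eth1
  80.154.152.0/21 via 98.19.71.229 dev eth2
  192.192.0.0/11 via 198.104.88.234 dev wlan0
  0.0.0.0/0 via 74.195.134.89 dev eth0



Longest prefix match for 173.148.21.217:
  /26 173.148.21.192: MATCH
  /20 133.242.240.0: no
  /21 80.154.152.0: no
  /11 192.192.0.0: no
  /0 0.0.0.0: MATCH
Selected: next-hop 57.179.32.69 via eth0 (matched /26)


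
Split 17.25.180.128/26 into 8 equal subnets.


New prefix = 26 + 3 = 29
Each subnet has 8 addresses
  17.25.180.128/29
  17.25.180.136/29
  17.25.180.144/29
  17.25.180.152/29
  17.25.180.160/29
  17.25.180.168/29
  17.25.180.176/29
  17.25.180.184/29
Subnets: 17.25.180.128/29, 17.25.180.136/29, 17.25.180.144/29, 17.25.180.152/29, 17.25.180.160/29, 17.25.180.168/29, 17.25.180.176/29, 17.25.180.184/29


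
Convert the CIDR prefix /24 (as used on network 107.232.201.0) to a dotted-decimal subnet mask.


/24 means 24 network bits, 8 host bits
Binary: 11111111111111111111111100000000
Mask: 255.255.255.0


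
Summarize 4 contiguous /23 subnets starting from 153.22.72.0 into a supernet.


Original prefix: /23
Number of subnets: 4 = 2^2
New prefix = 23 - 2 = 21
Supernet: 153.22.72.0/21


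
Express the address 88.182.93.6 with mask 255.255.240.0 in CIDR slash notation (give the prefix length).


Binary: 11111111.11111111.11110000.00000000
Count leading 1s
Prefix: /20


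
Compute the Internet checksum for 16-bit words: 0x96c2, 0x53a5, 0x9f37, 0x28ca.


Sum all words (with carry folding):
+ 0x96c2 = 0x96c2
+ 0x53a5 = 0xea67
+ 0x9f37 = 0x899f
+ 0x28ca = 0xb269
One's complement: ~0xb269
Checksum = 0x4d96


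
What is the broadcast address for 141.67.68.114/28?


Network: 141.67.68.112/28
Host bits = 4
Set all host bits to 1:
Broadcast: 141.67.68.127


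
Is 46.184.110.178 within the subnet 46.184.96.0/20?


Subnet network: 46.184.96.0
Test IP AND mask: 46.184.96.0
Yes, 46.184.110.178 is in 46.184.96.0/20


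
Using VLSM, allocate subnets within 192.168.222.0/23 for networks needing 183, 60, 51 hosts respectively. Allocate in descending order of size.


183 hosts -> /24 (254 usable): 192.168.222.0/24
60 hosts -> /26 (62 usable): 192.168.223.0/26
51 hosts -> /26 (62 usable): 192.168.223.64/26
Allocation: 192.168.222.0/24 (183 hosts, 254 usable); 192.168.223.0/26 (60 hosts, 62 usable); 192.168.223.64/26 (51 hosts, 62 usable)


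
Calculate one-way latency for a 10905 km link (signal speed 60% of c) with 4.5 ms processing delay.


Speed = 0.6 * 3e5 km/s = 180000 km/s
Propagation delay = 10905 / 180000 = 0.0606 s = 60.5833 ms
Processing delay = 4.5 ms
Total one-way latency = 65.0833 ms


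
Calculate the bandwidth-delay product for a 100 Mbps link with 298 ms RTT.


BDP = bandwidth * RTT
= 100 Mbps * 298 ms
= 100 * 1e6 * 298 / 1000 bits
= 29800000 bits
= 3725000 bytes
= 3637.6953 KB
BDP = 29800000 bits (3725000 bytes)


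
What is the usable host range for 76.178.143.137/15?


Network: 76.178.0.0
Broadcast: 76.179.255.255
First usable = network + 1
Last usable = broadcast - 1
Range: 76.178.0.1 to 76.179.255.254


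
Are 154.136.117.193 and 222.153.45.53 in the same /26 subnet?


Mask: 255.255.255.192
154.136.117.193 AND mask = 154.136.117.192
222.153.45.53 AND mask = 222.153.45.0
No, different subnets (154.136.117.192 vs 222.153.45.0)


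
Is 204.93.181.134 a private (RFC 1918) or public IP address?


RFC 1918 private ranges:
  10.0.0.0/8 (10.0.0.0 - 10.255.255.255)
  172.16.0.0/12 (172.16.0.0 - 172.31.255.255)
  192.168.0.0/16 (192.168.0.0 - 192.168.255.255)
Public (not in any RFC 1918 range)


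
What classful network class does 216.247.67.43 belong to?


First octet: 216
Binary: 11011000
110xxxxx -> Class C (192-223)
Class C, default mask 255.255.255.0 (/24)


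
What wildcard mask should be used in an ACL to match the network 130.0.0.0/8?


Subnet mask: 255.0.0.0
Wildcard = 255.255.255.255 - subnet mask
255 - 255 = 0
255 - 0 = 255
255 - 0 = 255
255 - 0 = 255
Wildcard: 0.255.255.255


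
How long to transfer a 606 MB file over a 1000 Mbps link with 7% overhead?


Effective throughput = 1000 * (1 - 7/100) = 930.0 Mbps
File size in Mb = 606 * 8 = 4848 Mb
Time = 4848 / 930.0
Time = 5.2129 seconds


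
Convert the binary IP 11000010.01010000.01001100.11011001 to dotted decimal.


11000010 = 194
01010000 = 80
01001100 = 76
11011001 = 217
IP: 194.80.76.217


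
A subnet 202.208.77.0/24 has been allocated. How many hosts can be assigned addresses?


Host bits = 32 - 24 = 8
Total addresses = 2^8 = 256
Usable = total - 2 (network and broadcast)
Usable hosts: 254


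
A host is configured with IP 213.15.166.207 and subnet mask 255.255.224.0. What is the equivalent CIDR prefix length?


Binary: 11111111.11111111.11100000.00000000
Count leading 1s
Prefix: /19


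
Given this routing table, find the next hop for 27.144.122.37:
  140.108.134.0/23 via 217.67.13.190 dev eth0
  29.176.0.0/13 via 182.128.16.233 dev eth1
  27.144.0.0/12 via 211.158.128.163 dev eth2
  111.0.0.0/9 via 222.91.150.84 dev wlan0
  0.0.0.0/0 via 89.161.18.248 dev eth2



Longest prefix match for 27.144.122.37:
  /23 140.108.134.0: no
  /13 29.176.0.0: no
  /12 27.144.0.0: MATCH
  /9 111.0.0.0: no
  /0 0.0.0.0: MATCH
Selected: next-hop 211.158.128.163 via eth2 (matched /12)


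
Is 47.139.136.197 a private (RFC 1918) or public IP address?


RFC 1918 private ranges:
  10.0.0.0/8 (10.0.0.0 - 10.255.255.255)
  172.16.0.0/12 (172.16.0.0 - 172.31.255.255)
  192.168.0.0/16 (192.168.0.0 - 192.168.255.255)
Public (not in any RFC 1918 range)


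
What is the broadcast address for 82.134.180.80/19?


Network: 82.134.160.0/19
Host bits = 13
Set all host bits to 1:
Broadcast: 82.134.191.255


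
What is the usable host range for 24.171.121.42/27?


Network: 24.171.121.32
Broadcast: 24.171.121.63
First usable = network + 1
Last usable = broadcast - 1
Range: 24.171.121.33 to 24.171.121.62


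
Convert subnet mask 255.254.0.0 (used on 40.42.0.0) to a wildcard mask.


Subnet mask: 255.254.0.0
Wildcard = 255.255.255.255 - subnet mask
255 - 255 = 0
255 - 254 = 1
255 - 0 = 255
255 - 0 = 255
Wildcard: 0.1.255.255


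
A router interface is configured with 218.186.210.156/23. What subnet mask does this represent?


/23 means 23 network bits, 9 host bits
Binary: 11111111111111111111111000000000
Mask: 255.255.254.0


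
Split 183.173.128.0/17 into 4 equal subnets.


New prefix = 17 + 2 = 19
Each subnet has 8192 addresses
  183.173.128.0/19
  183.173.160.0/19
  183.173.192.0/19
  183.173.224.0/19
Subnets: 183.173.128.0/19, 183.173.160.0/19, 183.173.192.0/19, 183.173.224.0/19


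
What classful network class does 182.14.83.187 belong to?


First octet: 182
Binary: 10110110
10xxxxxx -> Class B (128-191)
Class B, default mask 255.255.0.0 (/16)


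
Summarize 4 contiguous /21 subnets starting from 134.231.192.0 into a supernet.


Original prefix: /21
Number of subnets: 4 = 2^2
New prefix = 21 - 2 = 19
Supernet: 134.231.192.0/19


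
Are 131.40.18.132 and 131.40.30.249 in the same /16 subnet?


Mask: 255.255.0.0
131.40.18.132 AND mask = 131.40.0.0
131.40.30.249 AND mask = 131.40.0.0
Yes, same subnet (131.40.0.0)


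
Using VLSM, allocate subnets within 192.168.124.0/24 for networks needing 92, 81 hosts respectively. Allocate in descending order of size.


92 hosts -> /25 (126 usable): 192.168.124.0/25
81 hosts -> /25 (126 usable): 192.168.124.128/25
Allocation: 192.168.124.0/25 (92 hosts, 126 usable); 192.168.124.128/25 (81 hosts, 126 usable)


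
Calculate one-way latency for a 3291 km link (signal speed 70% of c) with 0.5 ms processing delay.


Speed = 0.7 * 3e5 km/s = 210000 km/s
Propagation delay = 3291 / 210000 = 0.0157 s = 15.6714 ms
Processing delay = 0.5 ms
Total one-way latency = 16.1714 ms


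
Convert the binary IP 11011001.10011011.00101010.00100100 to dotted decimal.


11011001 = 217
10011011 = 155
00101010 = 42
00100100 = 36
IP: 217.155.42.36


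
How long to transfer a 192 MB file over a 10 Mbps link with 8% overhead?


Effective throughput = 10 * (1 - 8/100) = 9.2 Mbps
File size in Mb = 192 * 8 = 1536 Mb
Time = 1536 / 9.2
Time = 166.9565 seconds


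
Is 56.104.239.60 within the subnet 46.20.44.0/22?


Subnet network: 46.20.44.0
Test IP AND mask: 56.104.236.0
No, 56.104.239.60 is not in 46.20.44.0/22


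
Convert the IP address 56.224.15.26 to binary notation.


56 = 00111000
224 = 11100000
15 = 00001111
26 = 00011010
Binary: 00111000.11100000.00001111.00011010


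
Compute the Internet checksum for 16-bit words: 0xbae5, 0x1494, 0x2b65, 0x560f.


Sum all words (with carry folding):
+ 0xbae5 = 0xbae5
+ 0x1494 = 0xcf79
+ 0x2b65 = 0xfade
+ 0x560f = 0x50ee
One's complement: ~0x50ee
Checksum = 0xaf11


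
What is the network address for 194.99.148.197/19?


IP:   11000010.01100011.10010100.11000101
Mask: 11111111.11111111.11100000.00000000
AND operation:
Net:  11000010.01100011.10000000.00000000
Network: 194.99.128.0/19


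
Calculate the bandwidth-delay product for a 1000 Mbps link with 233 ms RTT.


BDP = bandwidth * RTT
= 1000 Mbps * 233 ms
= 1000 * 1e6 * 233 / 1000 bits
= 233000000 bits
= 29125000 bytes
= 28442.3828 KB
BDP = 233000000 bits (29125000 bytes)


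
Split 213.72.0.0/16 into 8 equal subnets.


New prefix = 16 + 3 = 19
Each subnet has 8192 addresses
  213.72.0.0/19
  213.72.32.0/19
  213.72.64.0/19
  213.72.96.0/19
  213.72.128.0/19
  213.72.160.0/19
  213.72.192.0/19
  213.72.224.0/19
Subnets: 213.72.0.0/19, 213.72.32.0/19, 213.72.64.0/19, 213.72.96.0/19, 213.72.128.0/19, 213.72.160.0/19, 213.72.192.0/19, 213.72.224.0/19


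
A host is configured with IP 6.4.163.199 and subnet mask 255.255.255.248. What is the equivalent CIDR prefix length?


Binary: 11111111.11111111.11111111.11111000
Count leading 1s
Prefix: /29


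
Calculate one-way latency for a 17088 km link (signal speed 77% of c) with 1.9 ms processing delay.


Speed = 0.77 * 3e5 km/s = 231000 km/s
Propagation delay = 17088 / 231000 = 0.074 s = 73.974 ms
Processing delay = 1.9 ms
Total one-way latency = 75.874 ms


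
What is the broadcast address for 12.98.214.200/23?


Network: 12.98.214.0/23
Host bits = 9
Set all host bits to 1:
Broadcast: 12.98.215.255


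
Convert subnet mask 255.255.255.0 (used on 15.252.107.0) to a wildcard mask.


Subnet mask: 255.255.255.0
Wildcard = 255.255.255.255 - subnet mask
255 - 255 = 0
255 - 255 = 0
255 - 255 = 0
255 - 0 = 255
Wildcard: 0.0.0.255


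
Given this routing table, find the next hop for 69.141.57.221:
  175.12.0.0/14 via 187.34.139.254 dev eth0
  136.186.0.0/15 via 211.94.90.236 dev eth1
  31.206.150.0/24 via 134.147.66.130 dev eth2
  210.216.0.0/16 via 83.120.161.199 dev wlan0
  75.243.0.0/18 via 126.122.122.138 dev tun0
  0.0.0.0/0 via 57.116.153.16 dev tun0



Longest prefix match for 69.141.57.221:
  /14 175.12.0.0: no
  /15 136.186.0.0: no
  /24 31.206.150.0: no
  /16 210.216.0.0: no
  /18 75.243.0.0: no
  /0 0.0.0.0: MATCH
Selected: next-hop 57.116.153.16 via tun0 (matched /0)


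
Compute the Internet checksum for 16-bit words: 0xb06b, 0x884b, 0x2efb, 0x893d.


Sum all words (with carry folding):
+ 0xb06b = 0xb06b
+ 0x884b = 0x38b7
+ 0x2efb = 0x67b2
+ 0x893d = 0xf0ef
One's complement: ~0xf0ef
Checksum = 0x0f10


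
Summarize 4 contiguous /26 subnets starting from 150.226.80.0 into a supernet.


Original prefix: /26
Number of subnets: 4 = 2^2
New prefix = 26 - 2 = 24
Supernet: 150.226.80.0/24


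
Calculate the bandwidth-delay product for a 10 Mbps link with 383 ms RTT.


BDP = bandwidth * RTT
= 10 Mbps * 383 ms
= 10 * 1e6 * 383 / 1000 bits
= 3830000 bits
= 478750 bytes
= 467.5293 KB
BDP = 3830000 bits (478750 bytes)


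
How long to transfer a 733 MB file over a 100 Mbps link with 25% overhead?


Effective throughput = 100 * (1 - 25/100) = 75 Mbps
File size in Mb = 733 * 8 = 5864 Mb
Time = 5864 / 75
Time = 78.1867 seconds


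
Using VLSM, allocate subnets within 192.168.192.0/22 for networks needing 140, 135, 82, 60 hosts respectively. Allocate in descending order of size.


140 hosts -> /24 (254 usable): 192.168.192.0/24
135 hosts -> /24 (254 usable): 192.168.193.0/24
82 hosts -> /25 (126 usable): 192.168.194.0/25
60 hosts -> /26 (62 usable): 192.168.194.128/26
Allocation: 192.168.192.0/24 (140 hosts, 254 usable); 192.168.193.0/24 (135 hosts, 254 usable); 192.168.194.0/25 (82 hosts, 126 usable); 192.168.194.128/26 (60 hosts, 62 usable)


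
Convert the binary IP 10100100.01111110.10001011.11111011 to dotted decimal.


10100100 = 164
01111110 = 126
10001011 = 139
11111011 = 251
IP: 164.126.139.251


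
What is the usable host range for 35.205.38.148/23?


Network: 35.205.38.0
Broadcast: 35.205.39.255
First usable = network + 1
Last usable = broadcast - 1
Range: 35.205.38.1 to 35.205.39.254


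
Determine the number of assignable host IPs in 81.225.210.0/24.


Host bits = 32 - 24 = 8
Total addresses = 2^8 = 256
Usable = total - 2 (network and broadcast)
Usable hosts: 254


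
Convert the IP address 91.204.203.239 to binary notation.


91 = 01011011
204 = 11001100
203 = 11001011
239 = 11101111
Binary: 01011011.11001100.11001011.11101111


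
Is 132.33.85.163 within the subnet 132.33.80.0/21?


Subnet network: 132.33.80.0
Test IP AND mask: 132.33.80.0
Yes, 132.33.85.163 is in 132.33.80.0/21


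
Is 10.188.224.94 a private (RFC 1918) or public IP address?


RFC 1918 private ranges:
  10.0.0.0/8 (10.0.0.0 - 10.255.255.255)
  172.16.0.0/12 (172.16.0.0 - 172.31.255.255)
  192.168.0.0/16 (192.168.0.0 - 192.168.255.255)
Private (in 10.0.0.0/8)


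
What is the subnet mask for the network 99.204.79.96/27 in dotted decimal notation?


/27 means 27 network bits, 5 host bits
Binary: 11111111111111111111111111100000
Mask: 255.255.255.224


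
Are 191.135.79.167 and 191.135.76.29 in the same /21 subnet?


Mask: 255.255.248.0
191.135.79.167 AND mask = 191.135.72.0
191.135.76.29 AND mask = 191.135.72.0
Yes, same subnet (191.135.72.0)


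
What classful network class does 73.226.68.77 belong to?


First octet: 73
Binary: 01001001
0xxxxxxx -> Class A (1-126)
Class A, default mask 255.0.0.0 (/8)


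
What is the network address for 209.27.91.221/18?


IP:   11010001.00011011.01011011.11011101
Mask: 11111111.11111111.11000000.00000000
AND operation:
Net:  11010001.00011011.01000000.00000000
Network: 209.27.64.0/18


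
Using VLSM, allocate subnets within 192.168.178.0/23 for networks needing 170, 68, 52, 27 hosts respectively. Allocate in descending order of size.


170 hosts -> /24 (254 usable): 192.168.178.0/24
68 hosts -> /25 (126 usable): 192.168.179.0/25
52 hosts -> /26 (62 usable): 192.168.179.128/26
27 hosts -> /27 (30 usable): 192.168.179.192/27
Allocation: 192.168.178.0/24 (170 hosts, 254 usable); 192.168.179.0/25 (68 hosts, 126 usable); 192.168.179.128/26 (52 hosts, 62 usable); 192.168.179.192/27 (27 hosts, 30 usable)


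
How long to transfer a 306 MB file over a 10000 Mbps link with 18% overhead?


Effective throughput = 10000 * (1 - 18/100) = 8200 Mbps
File size in Mb = 306 * 8 = 2448 Mb
Time = 2448 / 8200
Time = 0.2985 seconds


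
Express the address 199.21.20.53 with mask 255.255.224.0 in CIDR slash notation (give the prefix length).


Binary: 11111111.11111111.11100000.00000000
Count leading 1s
Prefix: /19


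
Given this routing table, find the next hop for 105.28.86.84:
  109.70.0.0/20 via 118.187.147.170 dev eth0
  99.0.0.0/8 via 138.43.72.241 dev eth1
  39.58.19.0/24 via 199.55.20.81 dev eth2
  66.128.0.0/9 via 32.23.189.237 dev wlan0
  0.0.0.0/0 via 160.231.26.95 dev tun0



Longest prefix match for 105.28.86.84:
  /20 109.70.0.0: no
  /8 99.0.0.0: no
  /24 39.58.19.0: no
  /9 66.128.0.0: no
  /0 0.0.0.0: MATCH
Selected: next-hop 160.231.26.95 via tun0 (matched /0)
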